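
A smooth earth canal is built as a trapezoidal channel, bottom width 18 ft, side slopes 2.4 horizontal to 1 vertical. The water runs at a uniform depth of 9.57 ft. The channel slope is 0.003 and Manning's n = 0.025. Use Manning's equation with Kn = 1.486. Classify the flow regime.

subcritical

With bottom width b = 18 ft and side slope z = 2.4: A = (b + zy)y = (18 + 2.4×9.57)×9.57 = 392.1 ft²; P = b + 2y√(1+z²) = 18 + 2×9.57×2.6 = 67.76 ft.
Hydraulic radius R = A/P = 392.1/67.76 = 5.786 ft.
V = (1.486/n) R^(2/3) √S = (1.486/0.025) × 5.786^(2/3) × √0.003 = 10.49 ft/s. Hydraulic depth D_h = A/T = 392.1/63.94 = 6.132 ft.
Froude number Fr = V/√(g·D_h) = 10.49/√(32.2×6.132) = 0.747, which is less than 1, so the flow is subcritical.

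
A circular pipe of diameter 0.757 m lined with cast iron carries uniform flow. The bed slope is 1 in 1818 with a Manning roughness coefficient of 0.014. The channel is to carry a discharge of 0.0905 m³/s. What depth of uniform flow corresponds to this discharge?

y_n = 0.316 m

Manning's equation rearranged: A R^(2/3) = nQ / (1·√S) = 0.014 × 0.0905 / (√0.0005501) = 0.05402.
Trying y = 0.282 m: A R^(2/3) = 0.04384 — too small.
Trying y = 0.371 m: A R^(2/3) = 0.07169 — too large.
Trying y = 0.316 m: A R^(2/3) = 0.05403 — ≈ 0.05402.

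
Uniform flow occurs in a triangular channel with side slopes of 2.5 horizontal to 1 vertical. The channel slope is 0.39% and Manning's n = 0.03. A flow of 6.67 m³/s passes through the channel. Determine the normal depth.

y_n = 1.33 m

Manning's equation rearranged: A R^(2/3) = nQ / (1·√S) = 0.03 × 6.67 / (√0.0039) = 3.204.
Try y = 1.48 m: A R^(2/3) = 4.264 — over.
Try y = 0.984 m: A R^(2/3) = 1.436 — short.
Try y = 1.33 m: A R^(2/3) = 3.207 — matches.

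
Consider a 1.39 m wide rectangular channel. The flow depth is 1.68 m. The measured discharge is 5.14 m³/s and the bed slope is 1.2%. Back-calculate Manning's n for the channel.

Flow area A = b·y = 1.39 × 1.68 = 2.335 m². Wetted perimeter P = b + 2y = 1.39 + 2×1.68 = 4.75 m.
Hydraulic radius R = A/P = 2.335/4.75 = 0.4916 m.
Rearranging Manning's equation: n = (1/Q) A R^(2/3) S^(1/2) = (1/5.14) × 2.335 × 0.4916^(2/3) × √0.012 = 0.031.

n = 0.031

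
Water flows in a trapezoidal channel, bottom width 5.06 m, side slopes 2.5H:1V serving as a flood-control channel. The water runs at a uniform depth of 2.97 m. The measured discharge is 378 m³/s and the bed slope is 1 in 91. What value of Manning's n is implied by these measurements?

n = 0.015

With bottom width b = 5.06 m and side slope z = 2.5: A = (b + zy)y = (5.06 + 2.5×2.97)×2.97 = 37.08 m²; P = b + 2y√(1+z²) = 5.06 + 2×2.97×2.693 = 21.05 m.
Hydraulic radius R = A/P = 37.08/21.05 = 1.761 m.
Rearranging Manning's equation: n = (1/Q) A R^(2/3) S^(1/2) = (1/378) × 37.08 × 1.761^(2/3) × √0.01099 = 0.015.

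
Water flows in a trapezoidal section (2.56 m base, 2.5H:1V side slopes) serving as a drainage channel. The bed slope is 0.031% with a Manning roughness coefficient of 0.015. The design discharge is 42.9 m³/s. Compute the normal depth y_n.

Manning's equation rearranged: A R^(2/3) = nQ / (1·√S) = 0.015 × 42.9 / (√0.00031) = 36.55.
Try y = 2.17 m: A R^(2/3) = 19.74 — too small.
Try y = 3.34 m: A R^(2/3) = 53.39 — too large.
Try y = 2.84 m: A R^(2/3) = 36.53 — ≈ 36.55.

y_n = 2.84 m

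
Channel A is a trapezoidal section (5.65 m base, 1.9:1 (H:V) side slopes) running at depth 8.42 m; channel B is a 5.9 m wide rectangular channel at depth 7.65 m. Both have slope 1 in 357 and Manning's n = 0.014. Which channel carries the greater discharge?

channel A

Channel A: With bottom width b = 5.65 m and side slope z = 1.9: A = (b + zy)y = (5.65 + 1.9×8.42)×8.42 = 182.3 m²; P = b + 2y√(1+z²) = 5.65 + 2×8.42×2.147 = 41.81 m. Hydraulic radius R = A/P = 182.3/41.81 = 4.36 m. Q_A = (1/0.014)·182.3·4.36^(2/3)·√0.002801 = 1839 m³/s.
Channel B: Flow area A = b·y = 5.9 × 7.65 = 45.14 m². Wetted perimeter P = b + 2y = 5.9 + 2×7.65 = 21.2 m. Hydraulic radius R = A/P = 45.14/21.2 = 2.129 m. Q_B = (1/0.014)·45.14·2.129^(2/3)·√0.002801 = 282.4 m³/s.
Q_A = 1839 m³/s vs Q_B = 282.4 m³/s, so channel A carries more.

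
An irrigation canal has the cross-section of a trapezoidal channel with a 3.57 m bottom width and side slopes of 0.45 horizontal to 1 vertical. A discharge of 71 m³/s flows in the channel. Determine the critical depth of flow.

y_c = 3 m

At critical depth, Q² T / (g A³) = 1, i.e. A³/T = Q²/g = 71²/9.81 = 513.9.
At y = 3.81 m: A³/T = 1166 — high.
At y = 2.57 m: A³/T = 304.7 — low.
At y = 3 m: A³/T = 512.9 — close enough.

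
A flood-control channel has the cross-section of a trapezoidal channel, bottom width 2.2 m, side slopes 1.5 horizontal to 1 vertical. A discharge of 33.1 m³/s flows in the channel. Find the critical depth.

y_c = 1.9 m

At critical depth, Q² T / (g A³) = 1, i.e. A³/T = Q²/g = 33.1²/9.81 = 111.7.
Trying y = 1.61 m: A³/T = 58.35 — low.
Trying y = 1.9 m: A³/T = 111.8 — close enough.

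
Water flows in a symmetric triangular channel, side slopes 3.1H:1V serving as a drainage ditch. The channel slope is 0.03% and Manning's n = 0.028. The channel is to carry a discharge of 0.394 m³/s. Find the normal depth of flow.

Manning's equation rearranged: A R^(2/3) = nQ / (1·√S) = 0.028 × 0.394 / (√0.0003) = 0.6369.
Try y = 0.553 m: A R^(2/3) = 0.3893 — low.
Try y = 0.742 m: A R^(2/3) = 0.8526 — high.
Try y = 0.665 m: A R^(2/3) = 0.6366 — matches.

y_n = 0.665 m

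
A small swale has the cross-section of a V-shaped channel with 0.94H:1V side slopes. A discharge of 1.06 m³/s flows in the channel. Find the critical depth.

At critical depth, Q² T / (g A³) = 1, i.e. A³/T = Q²/g = 1.06²/9.81 = 0.1145.
At y = 0.521 m: A³/T = 0.01696 — low.
At y = 0.868 m: A³/T = 0.2177 — high.
At y = 0.763 m: A³/T = 0.1142 — ≈ 0.1145.

y_c = 0.763 m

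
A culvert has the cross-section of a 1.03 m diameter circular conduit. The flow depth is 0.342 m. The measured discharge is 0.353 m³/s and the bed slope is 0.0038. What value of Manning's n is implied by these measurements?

n = 0.014

For a circular section of diameter D = 1.03 m at depth y = 0.342 m, the central angle is θ = 2 arccos(1 − 2y/D) = 2.456 rad. Then A = (D²/8)(θ − sin θ) = 0.2418 m² and P = Dθ/2 = 1.265 m.
Hydraulic radius R = A/P = 0.2418/1.265 = 0.1912 m.
Rearranging Manning's equation: n = (1/Q) A R^(2/3) S^(1/2) = (1/0.353) × 0.2418 × 0.1912^(2/3) × √0.0038 = 0.014.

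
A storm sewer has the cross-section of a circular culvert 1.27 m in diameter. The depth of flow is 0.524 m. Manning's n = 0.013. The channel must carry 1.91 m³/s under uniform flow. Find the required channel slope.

For a circular section of diameter D = 1.27 m at depth y = 0.524 m, the central angle is θ = 2 arccos(1 − 2y/D) = 2.79 rad. Then A = (D²/8)(θ − sin θ) = 0.4931 m² and P = Dθ/2 = 1.772 m.
Hydraulic radius R = A/P = 0.4931/1.772 = 0.2783 m.
From Manning's equation, S = [nQ / (1 A R^(2/3))]² = [0.013 × 1.91 / (1 × 0.4931 × 0.2783^(2/3))]² = 0.014.

S = 0.014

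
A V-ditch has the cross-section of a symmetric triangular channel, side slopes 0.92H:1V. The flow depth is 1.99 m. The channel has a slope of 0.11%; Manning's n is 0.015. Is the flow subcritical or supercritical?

For a triangular section with side slope z = 0.92: A = zy² = 0.92×1.99² = 3.643 m²; P = 2y√(1+z²) = 2×1.99×1.359 = 5.408 m.
Hydraulic radius R = A/P = 3.643/5.408 = 0.6737 m.
V = (1/n) R^(2/3) √S = (1/0.015) × 0.6737^(2/3) × √0.0011 = 1.699 m/s. Hydraulic depth D_h = A/T = 3.643/3.662 = 0.995 m.
Froude number Fr = V/√(g·D_h) = 1.699/√(9.81×0.995) = 0.544, which is less than 1, so the flow is subcritical.

subcritical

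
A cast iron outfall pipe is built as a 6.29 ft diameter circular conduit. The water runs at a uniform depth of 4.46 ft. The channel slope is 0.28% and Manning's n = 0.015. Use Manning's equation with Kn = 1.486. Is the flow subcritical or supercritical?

subcritical

For a circular section of diameter D = 6.29 ft at depth y = 4.46 ft, the central angle is θ = 2 arccos(1 − 2y/D) = 4.004 rad. Then A = (D²/8)(θ − sin θ) = 23.56 ft² and P = Dθ/2 = 12.59 ft.
Hydraulic radius R = A/P = 23.56/12.59 = 1.871 ft.
V = (1.486/n) R^(2/3) √S = (1.486/0.015) × 1.871^(2/3) × √0.0028 = 7.959 ft/s. Hydraulic depth D_h = A/T = 23.56/5.714 = 4.123 ft.
Froude number Fr = V/√(g·D_h) = 7.959/√(32.2×4.123) = 0.691, which is less than 1, so the flow is subcritical.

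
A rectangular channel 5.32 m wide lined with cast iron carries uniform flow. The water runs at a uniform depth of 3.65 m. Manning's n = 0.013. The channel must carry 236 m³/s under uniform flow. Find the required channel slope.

Flow area A = b·y = 5.32 × 3.65 = 19.42 m². Wetted perimeter P = b + 2y = 5.32 + 2×3.65 = 12.62 m.
Hydraulic radius R = A/P = 19.42/12.62 = 1.539 m.
From Manning's equation, S = [nQ / (1 A R^(2/3))]² = [0.013 × 236 / (1 × 19.42 × 1.539^(2/3))]² = 0.0141.

S = 0.0141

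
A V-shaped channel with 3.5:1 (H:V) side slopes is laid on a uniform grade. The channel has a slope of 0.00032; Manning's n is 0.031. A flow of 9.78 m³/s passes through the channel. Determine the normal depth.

Manning's equation rearranged: A R^(2/3) = nQ / (1·√S) = 0.031 × 9.78 / (√0.00032) = 16.95.
Try y = 2.57 m: A R^(2/3) = 26.62 — high.
Try y = 1.73 m: A R^(2/3) = 9.264 — low.
Try y = 2.17 m: A R^(2/3) = 16.95 — matches.

y_n = 2.17 m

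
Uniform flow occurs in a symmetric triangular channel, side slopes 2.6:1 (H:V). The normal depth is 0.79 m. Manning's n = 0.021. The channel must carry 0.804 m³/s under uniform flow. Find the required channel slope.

S = 0.00041

For a triangular section with side slope z = 2.6: A = zy² = 2.6×0.79² = 1.623 m²; P = 2y√(1+z²) = 2×0.79×2.786 = 4.401 m.
Hydraulic radius R = A/P = 1.623/4.401 = 0.3687 m.
From Manning's equation, S = [nQ / (1 A R^(2/3))]² = [0.021 × 0.804 / (1 × 1.623 × 0.3687^(2/3))]² = 0.00041.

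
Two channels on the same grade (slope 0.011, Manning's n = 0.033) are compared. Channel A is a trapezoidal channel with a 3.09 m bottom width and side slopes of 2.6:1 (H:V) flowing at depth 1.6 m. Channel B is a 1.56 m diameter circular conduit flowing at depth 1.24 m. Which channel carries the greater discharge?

Channel A: With bottom width b = 3.09 m and side slope z = 2.6: A = (b + zy)y = (3.09 + 2.6×1.6)×1.6 = 11.6 m²; P = b + 2y√(1+z²) = 3.09 + 2×1.6×2.786 = 12 m. Hydraulic radius R = A/P = 11.6/12 = 0.9663 m. Q_A = (1/0.033)·11.6·0.9663^(2/3)·√0.011 = 36.03 m³/s.
Channel B: For a circular section of diameter D = 1.56 m at depth y = 1.24 m, the central angle is θ = 2 arccos(1 − 2y/D) = 4.403 rad. Then A = (D²/8)(θ − sin θ) = 1.629 m² and P = Dθ/2 = 3.434 m. Hydraulic radius R = A/P = 1.629/3.434 = 0.4744 m. Q_B = (1/0.033)·1.629·0.4744^(2/3)·√0.011 = 3.149 m³/s.
Q_A = 36.03 m³/s vs Q_B = 3.149 m³/s, so channel A carries more.

channel A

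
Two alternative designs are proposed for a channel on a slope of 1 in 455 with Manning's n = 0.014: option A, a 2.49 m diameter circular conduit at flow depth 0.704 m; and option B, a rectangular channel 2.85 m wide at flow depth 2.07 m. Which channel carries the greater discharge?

channel B

Channel A: For a circular section of diameter D = 2.49 m at depth y = 0.704 m, the central angle is θ = 2 arccos(1 − 2y/D) = 2.243 rad. Then A = (D²/8)(θ − sin θ) = 1.131 m² and P = Dθ/2 = 2.792 m. Hydraulic radius R = A/P = 1.131/2.792 = 0.4052 m. Q_A = (1/0.014)·1.131·0.4052^(2/3)·√0.002198 = 2.075 m³/s.
Channel B: Flow area A = b·y = 2.85 × 2.07 = 5.899 m². Wetted perimeter P = b + 2y = 2.85 + 2×2.07 = 6.99 m. Hydraulic radius R = A/P = 5.899/6.99 = 0.844 m. Q_B = (1/0.014)·5.899·0.844^(2/3)·√0.002198 = 17.64 m³/s.
Q_A = 2.075 m³/s vs Q_B = 17.64 m³/s, so channel B carries more.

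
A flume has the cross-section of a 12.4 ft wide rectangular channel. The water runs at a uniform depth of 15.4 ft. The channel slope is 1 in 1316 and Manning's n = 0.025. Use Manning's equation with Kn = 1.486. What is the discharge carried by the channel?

Flow area A = b·y = 12.4 × 15.4 = 191 ft². Wetted perimeter P = b + 2y = 12.4 + 2×15.4 = 43.2 ft.
Hydraulic radius R = A/P = 191/43.2 = 4.42 ft.
Manning's equation: Q = (1.486/n) A R^(2/3) S^(1/2) = (1.486/0.025) × 191 × 4.42^(2/3) × 0.0007599^(1/2) = 843 ft³/s.

Q = 843 ft³/s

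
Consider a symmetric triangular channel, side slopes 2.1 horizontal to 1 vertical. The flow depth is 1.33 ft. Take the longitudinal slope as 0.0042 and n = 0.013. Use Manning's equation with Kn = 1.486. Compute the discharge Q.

Q = 19.6 ft³/s

For a triangular section with side slope z = 2.1: A = zy² = 2.1×1.33² = 3.715 ft²; P = 2y√(1+z²) = 2×1.33×2.326 = 6.187 ft.
Hydraulic radius R = A/P = 3.715/6.187 = 0.6004 ft.
Manning's equation: Q = (1.486/n) A R^(2/3) S^(1/2) = (1.486/0.013) × 3.715 × 0.6004^(2/3) × 0.0042^(1/2) = 19.6 ft³/s.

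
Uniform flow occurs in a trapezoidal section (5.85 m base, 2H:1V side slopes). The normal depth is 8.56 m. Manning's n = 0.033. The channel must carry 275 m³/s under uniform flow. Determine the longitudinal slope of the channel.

S = 0.000291

With bottom width b = 5.85 m and side slope z = 2: A = (b + zy)y = (5.85 + 2×8.56)×8.56 = 196.6 m²; P = b + 2y√(1+z²) = 5.85 + 2×8.56×2.236 = 44.13 m.
Hydraulic radius R = A/P = 196.6/44.13 = 4.455 m.
From Manning's equation, S = [nQ / (1 A R^(2/3))]² = [0.033 × 275 / (1 × 196.6 × 4.455^(2/3))]² = 0.000291.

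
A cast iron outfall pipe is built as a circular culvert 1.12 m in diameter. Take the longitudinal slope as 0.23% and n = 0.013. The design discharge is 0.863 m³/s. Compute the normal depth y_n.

Manning's equation rearranged: A R^(2/3) = nQ / (1·√S) = 0.013 × 0.863 / (√0.0023) = 0.2339.
Trying y = 0.687 m: A R^(2/3) = 0.2929 — high.
Trying y = 0.532 m: A R^(2/3) = 0.1931 — low.
Trying y = 0.596 m: A R^(2/3) = 0.234 — ≈ 0.2339.

y_n = 0.596 m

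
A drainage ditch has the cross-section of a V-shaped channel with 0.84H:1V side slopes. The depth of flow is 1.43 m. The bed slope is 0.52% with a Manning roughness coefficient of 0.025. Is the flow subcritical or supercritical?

For a triangular section with side slope z = 0.84: A = zy² = 0.84×1.43² = 1.718 m²; P = 2y√(1+z²) = 2×1.43×1.306 = 3.735 m.
Hydraulic radius R = A/P = 1.718/3.735 = 0.4599 m.
V = (1/n) R^(2/3) √S = (1/0.025) × 0.4599^(2/3) × √0.0052 = 1.719 m/s. Hydraulic depth D_h = A/T = 1.718/2.402 = 0.715 m.
Froude number Fr = V/√(g·D_h) = 1.719/√(9.81×0.715) = 0.649, which is less than 1, so the flow is subcritical.

subcritical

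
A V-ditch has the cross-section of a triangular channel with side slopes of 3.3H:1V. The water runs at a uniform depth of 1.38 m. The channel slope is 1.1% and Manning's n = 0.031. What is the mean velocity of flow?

V = 2.57 m/s

For a triangular section with side slope z = 3.3: A = zy² = 3.3×1.38² = 6.285 m²; P = 2y√(1+z²) = 2×1.38×3.448 = 9.517 m.
Hydraulic radius R = A/P = 6.285/9.517 = 0.6603 m.
From Manning's equation, V = (1/n) R^(2/3) S^(1/2) = (1/0.031) × 0.6603^(2/3) × 0.011^(1/2) = 2.57 m/s.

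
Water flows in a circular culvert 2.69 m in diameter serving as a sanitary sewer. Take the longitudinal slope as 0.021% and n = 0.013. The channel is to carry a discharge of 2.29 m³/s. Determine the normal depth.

y_n = 1.3 m

Manning's equation rearranged: A R^(2/3) = nQ / (1·√S) = 0.013 × 2.29 / (√0.00021) = 2.054.
Try y = 1.51 m: A R^(2/3) = 2.64 — too large.
Try y = 1.3 m: A R^(2/3) = 2.058 — ≈ 2.054.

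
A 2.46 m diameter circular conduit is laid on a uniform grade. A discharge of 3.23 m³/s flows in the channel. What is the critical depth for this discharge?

At critical depth, Q² T / (g A³) = 1, i.e. A³/T = Q²/g = 3.23²/9.81 = 1.063.
At y = 0.971 m: A³/T = 2.206 — over.
At y = 0.648 m: A³/T = 0.4616 — short.
At y = 0.804 m: A³/T = 1.066 — matches.

y_c = 0.804 m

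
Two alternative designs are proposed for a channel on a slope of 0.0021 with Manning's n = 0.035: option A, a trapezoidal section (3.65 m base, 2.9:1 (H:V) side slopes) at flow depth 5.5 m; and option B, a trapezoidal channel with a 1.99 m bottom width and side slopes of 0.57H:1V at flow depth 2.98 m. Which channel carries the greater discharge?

Channel A: With bottom width b = 3.65 m and side slope z = 2.9: A = (b + zy)y = (3.65 + 2.9×5.5)×5.5 = 107.8 m²; P = b + 2y√(1+z²) = 3.65 + 2×5.5×3.068 = 37.39 m. Hydraulic radius R = A/P = 107.8/37.39 = 2.883 m. Q_A = (1/0.035)·107.8·2.883^(2/3)·√0.0021 = 285.9 m³/s.
Channel B: With bottom width b = 1.99 m and side slope z = 0.57: A = (b + zy)y = (1.99 + 0.57×2.98)×2.98 = 10.99 m²; P = b + 2y√(1+z²) = 1.99 + 2×2.98×1.151 = 8.85 m. Hydraulic radius R = A/P = 10.99/8.85 = 1.242 m. Q_B = (1/0.035)·10.99·1.242^(2/3)·√0.0021 = 16.63 m³/s.
Q_A = 285.9 m³/s vs Q_B = 16.63 m³/s, so channel A carries more.

channel A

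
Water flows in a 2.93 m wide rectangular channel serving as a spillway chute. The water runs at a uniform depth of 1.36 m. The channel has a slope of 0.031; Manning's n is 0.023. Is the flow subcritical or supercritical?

Flow area A = b·y = 2.93 × 1.36 = 3.985 m². Wetted perimeter P = b + 2y = 2.93 + 2×1.36 = 5.65 m.
Hydraulic radius R = A/P = 3.985/5.65 = 0.7053 m.
V = (1/n) R^(2/3) √S = (1/0.023) × 0.7053^(2/3) × √0.031 = 6.065 m/s. Hydraulic depth D_h = A/T = 3.985/2.93 = 1.36 m.
Froude number Fr = V/√(g·D_h) = 6.065/√(9.81×1.36) = 1.66, which is greater than 1, so the flow is supercritical.

supercritical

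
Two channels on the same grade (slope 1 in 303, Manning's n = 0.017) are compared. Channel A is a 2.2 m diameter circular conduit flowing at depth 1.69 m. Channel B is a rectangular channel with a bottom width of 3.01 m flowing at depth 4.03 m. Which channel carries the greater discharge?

channel B

Channel A: For a circular section of diameter D = 2.2 m at depth y = 1.69 m, the central angle is θ = 2 arccos(1 − 2y/D) = 4.274 rad. Then A = (D²/8)(θ − sin θ) = 3.133 m² and P = Dθ/2 = 4.701 m. Hydraulic radius R = A/P = 3.133/4.701 = 0.6665 m. Q_A = (1/0.017)·3.133·0.6665^(2/3)·√0.0033 = 8.08 m³/s.
Channel B: Flow area A = b·y = 3.01 × 4.03 = 12.13 m². Wetted perimeter P = b + 2y = 3.01 + 2×4.03 = 11.07 m. Hydraulic radius R = A/P = 12.13/11.07 = 1.096 m. Q_B = (1/0.017)·12.13·1.096^(2/3)·√0.0033 = 43.57 m³/s.
Q_A = 8.08 m³/s vs Q_B = 43.57 m³/s, so channel B carries more.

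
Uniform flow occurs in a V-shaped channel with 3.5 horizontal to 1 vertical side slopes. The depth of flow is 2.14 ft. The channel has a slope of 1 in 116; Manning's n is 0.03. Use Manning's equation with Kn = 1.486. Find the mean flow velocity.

For a triangular section with side slope z = 3.5: A = zy² = 3.5×2.14² = 16.03 ft²; P = 2y√(1+z²) = 2×2.14×3.64 = 15.58 ft.
Hydraulic radius R = A/P = 16.03/15.58 = 1.029 ft.
From Manning's equation, V = (1.486/n) R^(2/3) S^(1/2) = (1.486/0.03) × 1.029^(2/3) × 0.008621^(1/2) = 4.69 ft/s.

V = 4.69 ft/s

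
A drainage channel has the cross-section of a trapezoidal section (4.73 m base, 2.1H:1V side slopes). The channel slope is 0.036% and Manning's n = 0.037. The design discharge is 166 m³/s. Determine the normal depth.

y_n = 7.01 m

Manning's equation rearranged: A R^(2/3) = nQ / (1·√S) = 0.037 × 166 / (√0.00036) = 323.7.
Trying y = 8.65 m: A R^(2/3) = 532.1 — high.
Trying y = 5.69 m: A R^(2/3) = 199.2 — low.
Trying y = 7.01 m: A R^(2/3) = 323.3 — close enough.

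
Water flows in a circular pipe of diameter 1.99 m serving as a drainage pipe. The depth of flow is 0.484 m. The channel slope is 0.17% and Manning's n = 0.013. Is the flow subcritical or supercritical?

subcritical

For a circular section of diameter D = 1.99 m at depth y = 0.484 m, the central angle is θ = 2 arccos(1 − 2y/D) = 2.063 rad. Then A = (D²/8)(θ − sin θ) = 0.5849 m² and P = Dθ/2 = 2.053 m.
Hydraulic radius R = A/P = 0.5849/2.053 = 0.285 m.
V = (1/n) R^(2/3) √S = (1/0.013) × 0.285^(2/3) × √0.0017 = 1.373 m/s. Hydraulic depth D_h = A/T = 0.5849/1.708 = 0.3425 m.
Froude number Fr = V/√(g·D_h) = 1.373/√(9.81×0.3425) = 0.749, which is less than 1, so the flow is subcritical.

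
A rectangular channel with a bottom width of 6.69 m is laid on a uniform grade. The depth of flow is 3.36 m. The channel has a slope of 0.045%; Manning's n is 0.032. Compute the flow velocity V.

V = 0.935 m/s

Flow area A = b·y = 6.69 × 3.36 = 22.48 m². Wetted perimeter P = b + 2y = 6.69 + 2×3.36 = 13.41 m.
Hydraulic radius R = A/P = 22.48/13.41 = 1.676 m.
From Manning's equation, V = (1/n) R^(2/3) S^(1/2) = (1/0.032) × 1.676^(2/3) × 0.00045^(1/2) = 0.935 m/s.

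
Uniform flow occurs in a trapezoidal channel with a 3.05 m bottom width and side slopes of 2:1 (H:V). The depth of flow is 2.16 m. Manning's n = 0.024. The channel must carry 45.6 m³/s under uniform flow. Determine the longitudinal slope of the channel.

With bottom width b = 3.05 m and side slope z = 2: A = (b + zy)y = (3.05 + 2×2.16)×2.16 = 15.92 m²; P = b + 2y√(1+z²) = 3.05 + 2×2.16×2.236 = 12.71 m.
Hydraulic radius R = A/P = 15.92/12.71 = 1.253 m.
From Manning's equation, S = [nQ / (1 A R^(2/3))]² = [0.024 × 45.6 / (1 × 15.92 × 1.253^(2/3))]² = 0.0035.

S = 0.0035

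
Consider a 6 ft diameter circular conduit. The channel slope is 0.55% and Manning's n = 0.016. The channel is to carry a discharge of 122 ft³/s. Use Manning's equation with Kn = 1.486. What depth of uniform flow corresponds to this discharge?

Manning's equation rearranged: A R^(2/3) = nQ / (1.486·√S) = 0.016 × 122 / (1.486 × √0.0055) = 17.71.
Try y = 3.18 ft: A R^(2/3) = 20.42 — over.
Try y = 2.17 ft: A R^(2/3) = 10.36 — short.
Try y = 2.92 ft: A R^(2/3) = 17.69 — ≈ 17.71.

y_n = 2.92 ft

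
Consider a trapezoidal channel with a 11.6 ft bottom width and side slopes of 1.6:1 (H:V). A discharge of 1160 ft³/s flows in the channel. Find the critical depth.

y_c = 5.29 ft

At critical depth, Q² T / (g A³) = 1, i.e. A³/T = Q²/g = 1160²/32.2 = 41790.
Try y = 5.95 ft: A³/T = 64770 — high.
Try y = 4.02 ft: A³/T = 15570 — low.
Try y = 5.29 ft: A³/T = 41910 — matches.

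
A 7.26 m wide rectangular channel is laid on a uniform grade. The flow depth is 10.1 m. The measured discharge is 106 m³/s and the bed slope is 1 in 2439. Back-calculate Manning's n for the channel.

Flow area A = b·y = 7.26 × 10.1 = 73.33 m². Wetted perimeter P = b + 2y = 7.26 + 2×10.1 = 27.46 m.
Hydraulic radius R = A/P = 73.33/27.46 = 2.67 m.
Rearranging Manning's equation: n = (1/Q) A R^(2/3) S^(1/2) = (1/106) × 73.33 × 2.67^(2/3) × √0.00041 = 0.027.

n = 0.027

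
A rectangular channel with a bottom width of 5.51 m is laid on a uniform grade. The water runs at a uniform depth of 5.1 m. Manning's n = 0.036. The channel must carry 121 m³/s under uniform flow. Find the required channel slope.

Flow area A = b·y = 5.51 × 5.1 = 28.1 m². Wetted perimeter P = b + 2y = 5.51 + 2×5.1 = 15.71 m.
Hydraulic radius R = A/P = 28.1/15.71 = 1.789 m.
From Manning's equation, S = [nQ / (1 A R^(2/3))]² = [0.036 × 121 / (1 × 28.1 × 1.789^(2/3))]² = 0.0111.

S = 0.0111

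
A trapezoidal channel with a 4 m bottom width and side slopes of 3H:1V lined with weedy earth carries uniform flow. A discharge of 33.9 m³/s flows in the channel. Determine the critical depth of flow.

y_c = 1.39 m

At critical depth, Q² T / (g A³) = 1, i.e. A³/T = Q²/g = 33.9²/9.81 = 117.1.
Trying y = 1.59 m: A³/T = 200.2 — high.
Trying y = 1.02 m: A³/T = 36.9 — low.
Trying y = 1.39 m: A³/T = 118.7 — ≈ 117.1.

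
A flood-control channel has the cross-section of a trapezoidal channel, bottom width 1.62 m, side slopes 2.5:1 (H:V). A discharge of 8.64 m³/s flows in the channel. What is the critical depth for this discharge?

y_c = 0.922 m

At critical depth, Q² T / (g A³) = 1, i.e. A³/T = Q²/g = 8.64²/9.81 = 7.61.
Try y = 1.13 m: A³/T = 17.43 — too large.
Try y = 0.668 m: A³/T = 2.14 — too small.
Try y = 0.922 m: A³/T = 7.607 — close enough.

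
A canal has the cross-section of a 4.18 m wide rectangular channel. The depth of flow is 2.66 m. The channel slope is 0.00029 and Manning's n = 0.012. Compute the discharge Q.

Flow area A = b·y = 4.18 × 2.66 = 11.12 m². Wetted perimeter P = b + 2y = 4.18 + 2×2.66 = 9.5 m.
Hydraulic radius R = A/P = 11.12/9.5 = 1.17 m.
Manning's equation: Q = (1/n) A R^(2/3) S^(1/2) = (1/0.012) × 11.12 × 1.17^(2/3) × 0.00029^(1/2) = 17.5 m³/s.

Q = 17.5 m³/s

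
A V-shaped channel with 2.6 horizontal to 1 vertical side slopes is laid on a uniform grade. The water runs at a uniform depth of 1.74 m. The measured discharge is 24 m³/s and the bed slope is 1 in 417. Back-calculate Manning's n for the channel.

n = 0.014

For a triangular section with side slope z = 2.6: A = zy² = 2.6×1.74² = 7.872 m²; P = 2y√(1+z²) = 2×1.74×2.786 = 9.694 m.
Hydraulic radius R = A/P = 7.872/9.694 = 0.812 m.
Rearranging Manning's equation: n = (1/Q) A R^(2/3) S^(1/2) = (1/24) × 7.872 × 0.812^(2/3) × √0.002398 = 0.014.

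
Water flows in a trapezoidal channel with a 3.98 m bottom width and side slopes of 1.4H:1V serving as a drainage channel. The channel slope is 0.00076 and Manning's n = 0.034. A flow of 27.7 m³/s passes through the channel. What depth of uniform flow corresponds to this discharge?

Manning's equation rearranged: A R^(2/3) = nQ / (1·√S) = 0.034 × 27.7 / (√0.00076) = 34.16.
Try y = 2.5 m: A R^(2/3) = 24.35 — low.
Try y = 3.39 m: A R^(2/3) = 45.23 — high.
Try y = 2.96 m: A R^(2/3) = 34.22 — ≈ 34.16.

y_n = 2.96 m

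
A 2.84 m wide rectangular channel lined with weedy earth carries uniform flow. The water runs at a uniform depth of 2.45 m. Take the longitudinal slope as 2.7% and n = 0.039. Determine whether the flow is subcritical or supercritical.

Flow area A = b·y = 2.84 × 2.45 = 6.958 m². Wetted perimeter P = b + 2y = 2.84 + 2×2.45 = 7.74 m.
Hydraulic radius R = A/P = 6.958/7.74 = 0.899 m.
V = (1/n) R^(2/3) √S = (1/0.039) × 0.899^(2/3) × √0.027 = 3.924 m/s. Hydraulic depth D_h = A/T = 6.958/2.84 = 2.45 m.
Froude number Fr = V/√(g·D_h) = 3.924/√(9.81×2.45) = 0.801, which is less than 1, so the flow is subcritical.

subcritical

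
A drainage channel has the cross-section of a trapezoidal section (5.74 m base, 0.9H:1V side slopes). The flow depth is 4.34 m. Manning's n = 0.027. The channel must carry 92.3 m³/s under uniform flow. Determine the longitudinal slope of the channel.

With bottom width b = 5.74 m and side slope z = 0.9: A = (b + zy)y = (5.74 + 0.9×4.34)×4.34 = 41.86 m²; P = b + 2y√(1+z²) = 5.74 + 2×4.34×1.345 = 17.42 m.
Hydraulic radius R = A/P = 41.86/17.42 = 2.404 m.
From Manning's equation, S = [nQ / (1 A R^(2/3))]² = [0.027 × 92.3 / (1 × 41.86 × 2.404^(2/3))]² = 0.0011.

S = 0.0011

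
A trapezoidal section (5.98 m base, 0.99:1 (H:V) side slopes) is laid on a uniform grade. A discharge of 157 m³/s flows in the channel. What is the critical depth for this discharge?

At critical depth, Q² T / (g A³) = 1, i.e. A³/T = Q²/g = 157²/9.81 = 2513.
At y = 2.39 m: A³/T = 740.9 — too small.
At y = 3.79 m: A³/T = 3721 — too large.
At y = 3.4 m: A³/T = 2524 — matches.

y_c = 3.4 m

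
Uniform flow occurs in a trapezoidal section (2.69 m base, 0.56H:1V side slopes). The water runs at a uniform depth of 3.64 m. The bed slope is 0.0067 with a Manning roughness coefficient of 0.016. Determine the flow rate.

With bottom width b = 2.69 m and side slope z = 0.56: A = (b + zy)y = (2.69 + 0.56×3.64)×3.64 = 17.21 m²; P = b + 2y√(1+z²) = 2.69 + 2×3.64×1.146 = 11.03 m.
Hydraulic radius R = A/P = 17.21/11.03 = 1.56 m.
Manning's equation: Q = (1/n) A R^(2/3) S^(1/2) = (1/0.016) × 17.21 × 1.56^(2/3) × 0.0067^(1/2) = 118 m³/s.

Q = 118 m³/s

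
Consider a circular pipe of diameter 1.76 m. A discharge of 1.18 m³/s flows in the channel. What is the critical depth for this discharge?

y_c = 0.527 m

At critical depth, Q² T / (g A³) = 1, i.e. A³/T = Q²/g = 1.18²/9.81 = 0.1419.
At y = 0.604 m: A³/T = 0.2412 — too large.
At y = 0.43 m: A³/T = 0.06454 — too small.
At y = 0.527 m: A³/T = 0.1423 — ≈ 0.1419.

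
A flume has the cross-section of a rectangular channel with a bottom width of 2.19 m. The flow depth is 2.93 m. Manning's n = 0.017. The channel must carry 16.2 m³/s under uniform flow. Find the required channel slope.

S = 0.00249

Flow area A = b·y = 2.19 × 2.93 = 6.417 m². Wetted perimeter P = b + 2y = 2.19 + 2×2.93 = 8.05 m.
Hydraulic radius R = A/P = 6.417/8.05 = 0.7971 m.
From Manning's equation, S = [nQ / (1 A R^(2/3))]² = [0.017 × 16.2 / (1 × 6.417 × 0.7971^(2/3))]² = 0.00249.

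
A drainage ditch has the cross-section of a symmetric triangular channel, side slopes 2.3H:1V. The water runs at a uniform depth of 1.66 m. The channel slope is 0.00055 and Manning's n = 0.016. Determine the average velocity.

For a triangular section with side slope z = 2.3: A = zy² = 2.3×1.66² = 6.338 m²; P = 2y√(1+z²) = 2×1.66×2.508 = 8.327 m.
Hydraulic radius R = A/P = 6.338/8.327 = 0.7612 m.
From Manning's equation, V = (1/n) R^(2/3) S^(1/2) = (1/0.016) × 0.7612^(2/3) × 0.00055^(1/2) = 1.22 m/s.

V = 1.22 m/s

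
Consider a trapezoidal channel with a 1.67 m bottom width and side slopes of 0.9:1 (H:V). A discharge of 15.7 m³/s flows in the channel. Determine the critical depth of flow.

y_c = 1.57 m

At critical depth, Q² T / (g A³) = 1, i.e. A³/T = Q²/g = 15.7²/9.81 = 25.13.
Try y = 1.94 m: A³/T = 56.38 — too large.
Try y = 1.3 m: A³/T = 12.55 — too small.
Try y = 1.57 m: A³/T = 25.22 — close enough.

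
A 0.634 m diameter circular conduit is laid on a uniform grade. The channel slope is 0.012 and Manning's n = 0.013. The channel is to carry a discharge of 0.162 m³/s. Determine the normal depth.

y_n = 0.196 m

Manning's equation rearranged: A R^(2/3) = nQ / (1·√S) = 0.013 × 0.162 / (√0.012) = 0.01923.
At y = 0.166 m: A R^(2/3) = 0.01388 — short.
At y = 0.235 m: A R^(2/3) = 0.02707 — over.
At y = 0.196 m: A R^(2/3) = 0.01919 — matches.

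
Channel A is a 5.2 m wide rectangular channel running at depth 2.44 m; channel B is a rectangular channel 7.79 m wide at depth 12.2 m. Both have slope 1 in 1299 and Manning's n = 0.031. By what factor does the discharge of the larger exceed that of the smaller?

Channel A: Flow area A = b·y = 5.2 × 2.44 = 12.69 m². Wetted perimeter P = b + 2y = 5.2 + 2×2.44 = 10.08 m. Hydraulic radius R = A/P = 12.69/10.08 = 1.259 m. Q_A = (1/0.031)·12.69·1.259^(2/3)·√0.0007698 = 13.24 m³/s.
Channel B: Flow area A = b·y = 7.79 × 12.2 = 95.04 m². Wetted perimeter P = b + 2y = 7.79 + 2×12.2 = 32.19 m. Hydraulic radius R = A/P = 95.04/32.19 = 2.952 m. Q_B = (1/0.031)·95.04·2.952^(2/3)·√0.0007698 = 175.1 m³/s.
The larger discharge is 175.1 m³/s and the smaller is 13.24 m³/s; the ratio is 13.2.

13.2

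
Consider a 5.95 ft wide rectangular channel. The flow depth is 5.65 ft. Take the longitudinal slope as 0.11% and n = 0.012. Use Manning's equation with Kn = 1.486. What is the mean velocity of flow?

V = 6.41 ft/s

Flow area A = b·y = 5.95 × 5.65 = 33.62 ft². Wetted perimeter P = b + 2y = 5.95 + 2×5.65 = 17.25 ft.
Hydraulic radius R = A/P = 33.62/17.25 = 1.949 ft.
From Manning's equation, V = (1.486/n) R^(2/3) S^(1/2) = (1.486/0.012) × 1.949^(2/3) × 0.0011^(1/2) = 6.41 ft/s.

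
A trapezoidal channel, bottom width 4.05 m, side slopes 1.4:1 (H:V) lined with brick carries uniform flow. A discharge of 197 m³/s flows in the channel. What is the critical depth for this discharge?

At critical depth, Q² T / (g A³) = 1, i.e. A³/T = Q²/g = 197²/9.81 = 3956.
Trying y = 3.63 m: A³/T = 2563 — low.
Trying y = 4.63 m: A³/T = 6815 — high.
Trying y = 4.05 m: A³/T = 3964 — matches.

y_c = 4.05 m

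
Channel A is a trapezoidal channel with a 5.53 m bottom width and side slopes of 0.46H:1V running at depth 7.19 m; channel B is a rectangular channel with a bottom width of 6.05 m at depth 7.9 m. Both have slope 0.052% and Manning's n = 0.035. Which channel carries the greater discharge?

channel A

Channel A: With bottom width b = 5.53 m and side slope z = 0.46: A = (b + zy)y = (5.53 + 0.46×7.19)×7.19 = 63.54 m²; P = b + 2y√(1+z²) = 5.53 + 2×7.19×1.101 = 21.36 m. Hydraulic radius R = A/P = 63.54/21.36 = 2.975 m. Q_A = (1/0.035)·63.54·2.975^(2/3)·√0.00052 = 85.63 m³/s.
Channel B: Flow area A = b·y = 6.05 × 7.9 = 47.8 m². Wetted perimeter P = b + 2y = 6.05 + 2×7.9 = 21.85 m. Hydraulic radius R = A/P = 47.8/21.85 = 2.187 m. Q_B = (1/0.035)·47.8·2.187^(2/3)·√0.00052 = 52.47 m³/s.
Q_A = 85.63 m³/s vs Q_B = 52.47 m³/s, so channel A carries more.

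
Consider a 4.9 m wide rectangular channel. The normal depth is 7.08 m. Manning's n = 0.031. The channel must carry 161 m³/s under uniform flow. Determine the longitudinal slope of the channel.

Flow area A = b·y = 4.9 × 7.08 = 34.69 m². Wetted perimeter P = b + 2y = 4.9 + 2×7.08 = 19.06 m.
Hydraulic radius R = A/P = 34.69/19.06 = 1.82 m.
From Manning's equation, S = [nQ / (1 A R^(2/3))]² = [0.031 × 161 / (1 × 34.69 × 1.82^(2/3))]² = 0.00931.

S = 0.00931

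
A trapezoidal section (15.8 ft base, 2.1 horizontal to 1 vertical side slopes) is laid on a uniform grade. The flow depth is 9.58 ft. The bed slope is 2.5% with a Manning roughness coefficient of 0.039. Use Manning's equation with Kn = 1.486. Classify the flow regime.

supercritical

With bottom width b = 15.8 ft and side slope z = 2.1: A = (b + zy)y = (15.8 + 2.1×9.58)×9.58 = 344.1 ft²; P = b + 2y√(1+z²) = 15.8 + 2×9.58×2.326 = 60.37 ft.
Hydraulic radius R = A/P = 344.1/60.37 = 5.7 ft.
V = (1.486/n) R^(2/3) √S = (1.486/0.039) × 5.7^(2/3) × √0.025 = 19.22 ft/s. Hydraulic depth D_h = A/T = 344.1/56.04 = 6.141 ft.
Froude number Fr = V/√(g·D_h) = 19.22/√(32.2×6.141) = 1.37, which is greater than 1, so the flow is supercritical.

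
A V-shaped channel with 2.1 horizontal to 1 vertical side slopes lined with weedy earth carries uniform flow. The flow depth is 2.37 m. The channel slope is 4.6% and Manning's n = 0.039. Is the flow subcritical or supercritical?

For a triangular section with side slope z = 2.1: A = zy² = 2.1×2.37² = 11.8 m²; P = 2y√(1+z²) = 2×2.37×2.326 = 11.02 m.
Hydraulic radius R = A/P = 11.8/11.02 = 1.07 m.
V = (1/n) R^(2/3) √S = (1/0.039) × 1.07^(2/3) × √0.046 = 5.753 m/s. Hydraulic depth D_h = A/T = 11.8/9.954 = 1.185 m.
Froude number Fr = V/√(g·D_h) = 5.753/√(9.81×1.185) = 1.69, which is greater than 1, so the flow is supercritical.

supercritical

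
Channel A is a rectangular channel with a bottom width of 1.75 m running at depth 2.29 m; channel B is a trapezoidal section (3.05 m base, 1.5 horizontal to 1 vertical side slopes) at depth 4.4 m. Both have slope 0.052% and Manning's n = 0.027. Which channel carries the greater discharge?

Channel A: Flow area A = b·y = 1.75 × 2.29 = 4.008 m². Wetted perimeter P = b + 2y = 1.75 + 2×2.29 = 6.33 m. Hydraulic radius R = A/P = 4.008/6.33 = 0.6331 m. Q_A = (1/0.027)·4.008·0.6331^(2/3)·√0.00052 = 2.496 m³/s.
Channel B: With bottom width b = 3.05 m and side slope z = 1.5: A = (b + zy)y = (3.05 + 1.5×4.4)×4.4 = 42.46 m²; P = b + 2y√(1+z²) = 3.05 + 2×4.4×1.803 = 18.91 m. Hydraulic radius R = A/P = 42.46/18.91 = 2.245 m. Q_B = (1/0.027)·42.46·2.245^(2/3)·√0.00052 = 61.48 m³/s.
Q_A = 2.496 m³/s vs Q_B = 61.48 m³/s, so channel B carries more.

channel B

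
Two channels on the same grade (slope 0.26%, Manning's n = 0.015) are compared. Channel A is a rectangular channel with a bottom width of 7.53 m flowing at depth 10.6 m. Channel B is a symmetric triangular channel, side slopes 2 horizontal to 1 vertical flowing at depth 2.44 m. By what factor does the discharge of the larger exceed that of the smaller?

12.5

Channel A: Flow area A = b·y = 7.53 × 10.6 = 79.82 m². Wetted perimeter P = b + 2y = 7.53 + 2×10.6 = 28.73 m. Hydraulic radius R = A/P = 79.82/28.73 = 2.778 m. Q_A = (1/0.015)·79.82·2.778^(2/3)·√0.0026 = 536.2 m³/s.
Channel B: For a triangular section with side slope z = 2: A = zy² = 2×2.44² = 11.91 m²; P = 2y√(1+z²) = 2×2.44×2.236 = 10.91 m. Hydraulic radius R = A/P = 11.91/10.91 = 1.091 m. Q_B = (1/0.015)·11.91·1.091^(2/3)·√0.0026 = 42.9 m³/s.
The larger discharge is 536.2 m³/s and the smaller is 42.9 m³/s; the ratio is 12.5.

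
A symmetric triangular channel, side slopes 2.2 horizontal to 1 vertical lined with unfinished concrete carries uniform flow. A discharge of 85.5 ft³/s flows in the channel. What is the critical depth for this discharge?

y_c = 2.48 ft

At critical depth, Q² T / (g A³) = 1, i.e. A³/T = Q²/g = 85.5²/32.2 = 227.
Trying y = 2.19 ft: A³/T = 121.9 — short.
Trying y = 2.48 ft: A³/T = 227 — close enough.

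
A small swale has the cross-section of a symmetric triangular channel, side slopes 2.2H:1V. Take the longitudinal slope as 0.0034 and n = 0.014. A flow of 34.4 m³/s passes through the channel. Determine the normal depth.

y_n = 2 m

Manning's equation rearranged: A R^(2/3) = nQ / (1·√S) = 0.014 × 34.4 / (√0.0034) = 8.259.
Try y = 2.48 m: A R^(2/3) = 14.67 — over.
Try y = 1.53 m: A R^(2/3) = 4.046 — short.
Try y = 2 m: A R^(2/3) = 8.266 — ≈ 8.259.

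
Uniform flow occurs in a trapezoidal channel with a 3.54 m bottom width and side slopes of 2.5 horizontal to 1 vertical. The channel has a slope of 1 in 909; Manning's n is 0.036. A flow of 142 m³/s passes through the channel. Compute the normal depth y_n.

Manning's equation rearranged: A R^(2/3) = nQ / (1·√S) = 0.036 × 142 / (√0.0011) = 154.1.
Try y = 6.18 m: A R^(2/3) = 254.2 — too large.
Try y = 5.02 m: A R^(2/3) = 154.4 — matches.

y_n = 5.02 m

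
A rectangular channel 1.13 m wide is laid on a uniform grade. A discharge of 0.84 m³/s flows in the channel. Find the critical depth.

For a rectangular channel, critical depth y_c = (q²/g)^(1/3) where q = Q/b = 0.84/1.13 = 0.7434 m²/s.
So y_c = (0.7434²/9.81)^(1/3) = 0.383 m.

y_c = 0.383 m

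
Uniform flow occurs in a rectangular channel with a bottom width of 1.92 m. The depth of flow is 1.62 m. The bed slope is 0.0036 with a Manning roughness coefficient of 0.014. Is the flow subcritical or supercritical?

Flow area A = b·y = 1.92 × 1.62 = 3.11 m². Wetted perimeter P = b + 2y = 1.92 + 2×1.62 = 5.16 m.
Hydraulic radius R = A/P = 3.11/5.16 = 0.6028 m.
V = (1/n) R^(2/3) √S = (1/0.014) × 0.6028^(2/3) × √0.0036 = 3.058 m/s. Hydraulic depth D_h = A/T = 3.11/1.92 = 1.62 m.
Froude number Fr = V/√(g·D_h) = 3.058/√(9.81×1.62) = 0.767, which is less than 1, so the flow is subcritical.

subcritical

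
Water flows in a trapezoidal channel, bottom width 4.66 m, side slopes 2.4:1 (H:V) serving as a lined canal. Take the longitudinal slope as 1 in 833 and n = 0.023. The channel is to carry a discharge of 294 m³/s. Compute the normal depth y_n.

Manning's equation rearranged: A R^(2/3) = nQ / (1·√S) = 0.023 × 294 / (√0.0012) = 195.2.
At y = 6.7 m: A R^(2/3) = 321.4 — too large.
At y = 4.72 m: A R^(2/3) = 142.1 — too small.
At y = 5.42 m: A R^(2/3) = 195.4 — close enough.

y_n = 5.42 m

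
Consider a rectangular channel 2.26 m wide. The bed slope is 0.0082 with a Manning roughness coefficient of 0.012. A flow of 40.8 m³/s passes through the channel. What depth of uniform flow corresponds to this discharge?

Manning's equation rearranged: A R^(2/3) = nQ / (1·√S) = 0.012 × 40.8 / (√0.0082) = 5.407.
At y = 3.19 m: A R^(2/3) = 6.39 — too large.
At y = 2.44 m: A R^(2/3) = 4.642 — too small.
At y = 2.77 m: A R^(2/3) = 5.407 — close enough.

y_n = 2.77 m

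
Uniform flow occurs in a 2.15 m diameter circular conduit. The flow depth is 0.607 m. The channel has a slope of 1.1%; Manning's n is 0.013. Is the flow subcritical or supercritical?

For a circular section of diameter D = 2.15 m at depth y = 0.607 m, the central angle is θ = 2 arccos(1 − 2y/D) = 2.241 rad. Then A = (D²/8)(θ − sin θ) = 0.8418 m² and P = Dθ/2 = 2.409 m.
Hydraulic radius R = A/P = 0.8418/2.409 = 0.3495 m.
V = (1/n) R^(2/3) √S = (1/0.013) × 0.3495^(2/3) × √0.011 = 4.003 m/s. Hydraulic depth D_h = A/T = 0.8418/1.936 = 0.4349 m.
Froude number Fr = V/√(g·D_h) = 4.003/√(9.81×0.4349) = 1.94, which is greater than 1, so the flow is supercritical.

supercritical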